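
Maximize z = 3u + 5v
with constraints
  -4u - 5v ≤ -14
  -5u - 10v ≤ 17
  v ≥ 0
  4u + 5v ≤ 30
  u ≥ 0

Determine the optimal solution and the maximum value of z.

u = 0, v = 6, maximum z = 30

Corner points and z = 3u + 5v:
  (7/2, 0) → z = 21/2
  (0, 14/5) → z = 14
  (15/2, 0) → z = 45/2
  (0, 6) → z = 30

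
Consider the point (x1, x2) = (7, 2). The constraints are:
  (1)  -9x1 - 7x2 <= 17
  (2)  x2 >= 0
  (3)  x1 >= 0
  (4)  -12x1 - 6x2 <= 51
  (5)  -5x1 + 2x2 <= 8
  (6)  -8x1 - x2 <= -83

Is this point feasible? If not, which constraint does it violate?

not feasible — violates (6)

Constraint (6): -8x1 - x2 = -58, which is not ≤ -83. All other constraints are satisfied.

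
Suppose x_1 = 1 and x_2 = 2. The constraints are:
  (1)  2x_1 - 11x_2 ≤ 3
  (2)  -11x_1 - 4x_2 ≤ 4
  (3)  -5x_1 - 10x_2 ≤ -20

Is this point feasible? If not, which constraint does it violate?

feasible

(1): -20 ≤ 3 ✓
(2): -19 ≤ 4 ✓
(3): -25 ≤ -20 ✓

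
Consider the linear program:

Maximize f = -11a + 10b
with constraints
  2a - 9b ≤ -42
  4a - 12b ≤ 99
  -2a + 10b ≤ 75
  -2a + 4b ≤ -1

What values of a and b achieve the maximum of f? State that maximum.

a = 177/10, b = 43/5, maximum f = -1087/10

Feasible corners and f = -11a + 10b:
  (465/4, 61/2) → f = -3895/4
  (177/10, 43/5) → f = -1087/10
  (945/8, 249/8) → f = -7905/8
  (155/6, 38/3) → f = -315/2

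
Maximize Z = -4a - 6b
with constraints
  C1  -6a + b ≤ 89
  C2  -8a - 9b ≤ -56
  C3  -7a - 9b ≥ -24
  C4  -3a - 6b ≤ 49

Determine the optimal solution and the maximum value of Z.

a = 37, b = -80/3, maximum Z = 12

Vertices and Z = -4a - 6b:
  (32, -200/9) → Z = 16/3
  (37, -80/3) → Z = 12
  (39, -83/3) → Z = 10

At the optimal vertex, -8a - 9b = -56 and -3a - 6b = 49.
Solving simultaneously gives a = 37, b = -80/3.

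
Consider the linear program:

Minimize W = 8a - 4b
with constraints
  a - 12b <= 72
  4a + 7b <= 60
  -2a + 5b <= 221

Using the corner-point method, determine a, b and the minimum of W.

a = -3012/19, b = -365/19, minimum W = -22636/19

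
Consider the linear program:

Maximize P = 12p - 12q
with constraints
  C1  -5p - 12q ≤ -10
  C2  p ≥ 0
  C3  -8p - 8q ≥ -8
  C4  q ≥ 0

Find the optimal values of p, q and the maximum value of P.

Vertices and P = 12p - 12q:
  (0, 5/6) → P = -10
  (2/7, 5/7) → P = -36/7
  (0, 1) → P = -12

The optimum lies where -5p - 12q = -10 and -8p - 8q = -8.
Solving simultaneously gives p = 2/7, q = 5/7.

p = 2/7, q = 5/7, maximum P = -36/7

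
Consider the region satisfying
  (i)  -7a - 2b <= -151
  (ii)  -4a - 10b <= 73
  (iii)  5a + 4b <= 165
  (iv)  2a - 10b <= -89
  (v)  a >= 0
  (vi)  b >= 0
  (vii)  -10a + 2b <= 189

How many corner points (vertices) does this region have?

Of the 21 pairwise boundary intersections, those satisfying every inequality are:
  (137/9, 200/9)
  (18, 25/2)
  (647/29, 775/58)

3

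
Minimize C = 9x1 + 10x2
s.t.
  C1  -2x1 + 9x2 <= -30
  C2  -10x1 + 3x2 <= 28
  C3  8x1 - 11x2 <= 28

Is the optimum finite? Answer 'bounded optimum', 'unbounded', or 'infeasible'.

bounded optimum

Vertices and C = 9x1 + 10x2:
  (-57/14, -89/21) → C = -3319/42
  (-39/25, -92/25) → C = -1271/25
  (-196/43, -252/43) → C = -4284/43
The feasible region has finitely many vertices and no improving ray; the minimum is -4284/43 at (-196/43, -252/43).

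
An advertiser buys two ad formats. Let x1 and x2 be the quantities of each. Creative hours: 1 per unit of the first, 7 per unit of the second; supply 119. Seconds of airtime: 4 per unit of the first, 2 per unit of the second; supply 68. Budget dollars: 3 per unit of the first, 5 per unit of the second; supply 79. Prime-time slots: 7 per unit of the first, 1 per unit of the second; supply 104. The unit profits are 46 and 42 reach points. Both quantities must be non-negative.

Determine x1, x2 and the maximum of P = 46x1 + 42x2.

x1 = 13, x2 = 8, maximum P = 934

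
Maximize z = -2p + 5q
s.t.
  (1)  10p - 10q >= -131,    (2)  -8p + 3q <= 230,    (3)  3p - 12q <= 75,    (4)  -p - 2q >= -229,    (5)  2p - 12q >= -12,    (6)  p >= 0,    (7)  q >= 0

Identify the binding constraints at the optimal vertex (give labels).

Extreme points and z = -2p + 5q:
  (87, 31/2) → z = -193/2
  (25, 0) → z = -50
  (0, 1) → z = 5
  (0, 0) → z = 0

The maximum is at (0, 1). Substituting into each constraint, equality holds for (5) and (6); the remaining constraints have slack.

(5) and (6)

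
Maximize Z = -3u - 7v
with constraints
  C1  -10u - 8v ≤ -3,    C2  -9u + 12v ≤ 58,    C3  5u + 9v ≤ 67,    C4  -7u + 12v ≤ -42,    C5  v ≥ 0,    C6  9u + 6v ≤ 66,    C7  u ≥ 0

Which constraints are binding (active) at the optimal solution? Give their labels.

Feasible corners and Z = -3u - 7v:
  (6, 0) → Z = -18
  (174/25, 14/25) → Z = -124/5
  (22/3, 0) → Z = -22

The maximum is at (6, 0). Substituting into each constraint, equality holds for C4 and C5; the remaining constraints have slack.

C4 and C5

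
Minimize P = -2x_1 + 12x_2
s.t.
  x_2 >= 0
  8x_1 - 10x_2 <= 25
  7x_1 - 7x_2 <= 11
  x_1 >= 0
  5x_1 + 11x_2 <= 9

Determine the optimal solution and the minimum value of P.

x_1 = 11/7, x_2 = 0, minimum P = -22/7

Extreme points and P = -2x_1 + 12x_2:
  (11/7, 0) → P = -22/7
  (0, 0) → P = 0
  (23/14, 1/14) → P = -17/7
  (0, 9/11) → P = 108/11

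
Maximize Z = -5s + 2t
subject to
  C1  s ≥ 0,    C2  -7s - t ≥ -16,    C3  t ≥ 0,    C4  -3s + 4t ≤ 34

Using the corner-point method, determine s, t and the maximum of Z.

s = 0, t = 17/2, maximum Z = 17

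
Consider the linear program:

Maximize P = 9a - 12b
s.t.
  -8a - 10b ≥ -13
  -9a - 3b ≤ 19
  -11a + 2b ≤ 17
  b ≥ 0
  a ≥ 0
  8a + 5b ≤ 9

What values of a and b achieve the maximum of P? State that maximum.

Feasible corners and P = 9a - 12b:
  (0, 13/10) → P = -78/5
  (5/8, 4/5) → P = -159/40
  (0, 0) → P = 0
  (9/8, 0) → P = 81/8

At the optimal vertex, b = 0 and 8a + 5b = 9.
Solving simultaneously gives a = 9/8, b = 0.

a = 9/8, b = 0, maximum P = 81/8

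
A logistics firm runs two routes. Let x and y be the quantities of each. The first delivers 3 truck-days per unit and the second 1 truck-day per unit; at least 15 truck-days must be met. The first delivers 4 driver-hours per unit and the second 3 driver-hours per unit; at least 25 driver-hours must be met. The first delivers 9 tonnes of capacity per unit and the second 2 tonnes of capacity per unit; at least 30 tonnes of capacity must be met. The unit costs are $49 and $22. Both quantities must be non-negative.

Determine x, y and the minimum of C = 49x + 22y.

Feasible corners and C = 49x + 22y:
  (0, 15) → C = 330
  (25/4, 0) → C = 1225/4
  (4, 3) → C = 262
The feasible region is unbounded (it extends along (0, 1), (1, 0)), but C strictly increases along every unbounded feasible direction, so there is no improving ray and the minimum is attained at a vertex.

The optimum lies where 3x + y = 15 and 4x + 3y = 25.
Solving simultaneously gives x = 4, y = 3.

x = 4, y = 3, minimum C = 262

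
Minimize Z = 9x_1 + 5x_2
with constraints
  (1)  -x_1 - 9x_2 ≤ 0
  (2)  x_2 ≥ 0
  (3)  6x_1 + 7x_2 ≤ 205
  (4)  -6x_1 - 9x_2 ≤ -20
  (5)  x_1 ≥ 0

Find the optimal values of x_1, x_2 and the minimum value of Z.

Vertices and Z = 9x_1 + 5x_2:
  (205/6, 0) → Z = 615/2
  (10/3, 0) → Z = 30
  (0, 205/7) → Z = 1025/7
  (0, 20/9) → Z = 100/9

The binding constraints are -6x_1 - 9x_2 = -20 and x_1 = 0.
Solving simultaneously gives x_1 = 0, x_2 = 20/9.

x_1 = 0, x_2 = 20/9, minimum Z = 100/9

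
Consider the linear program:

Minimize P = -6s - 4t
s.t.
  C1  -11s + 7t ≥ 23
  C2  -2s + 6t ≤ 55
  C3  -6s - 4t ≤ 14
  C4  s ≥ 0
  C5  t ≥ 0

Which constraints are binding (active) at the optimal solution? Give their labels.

Feasible corners and P = -6s - 4t:
  (19/4, 43/4) → P = -143/2
  (0, 23/7) → P = -92/7
  (0, 55/6) → P = -110/3

The minimum is at (19/4, 43/4). Substituting into each constraint, equality holds for C1 and C2; the remaining constraints have slack.

C1 and C2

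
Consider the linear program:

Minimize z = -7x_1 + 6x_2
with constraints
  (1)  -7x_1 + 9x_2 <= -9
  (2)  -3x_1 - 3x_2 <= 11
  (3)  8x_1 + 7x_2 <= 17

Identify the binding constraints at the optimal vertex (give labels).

Feasible corners and z = -7x_1 + 6x_2:
  (-3/2, -13/6) → z = -5/2
  (216/121, 47/121) → z = -1230/121
  (128/3, -139/3) → z = -1730/3

The minimum is at (128/3, -139/3). Substituting into each constraint, equality holds for (2) and (3); the remaining constraints have slack.

(2) and (3)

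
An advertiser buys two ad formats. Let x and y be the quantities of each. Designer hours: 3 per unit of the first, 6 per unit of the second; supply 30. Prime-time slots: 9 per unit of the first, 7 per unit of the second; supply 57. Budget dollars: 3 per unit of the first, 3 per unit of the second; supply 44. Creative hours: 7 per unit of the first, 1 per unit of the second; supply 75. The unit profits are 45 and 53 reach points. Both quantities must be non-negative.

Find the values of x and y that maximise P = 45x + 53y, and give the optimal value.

x = 4, y = 3, maximum P = 339

Vertices and P = 45x + 53y:
  (0, 0) → P = 0
  (0, 5) → P = 265
  (19/3, 0) → P = 285
  (4, 3) → P = 339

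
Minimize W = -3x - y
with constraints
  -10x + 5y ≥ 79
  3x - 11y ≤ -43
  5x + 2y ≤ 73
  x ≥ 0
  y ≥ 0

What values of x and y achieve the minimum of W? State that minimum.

Feasible corners and W = -3x - y:
  (23/5, 25) → W = -194/5
  (0, 79/5) → W = -79/5
  (0, 73/2) → W = -73/2

x = 23/5, y = 25, minimum W = -194/5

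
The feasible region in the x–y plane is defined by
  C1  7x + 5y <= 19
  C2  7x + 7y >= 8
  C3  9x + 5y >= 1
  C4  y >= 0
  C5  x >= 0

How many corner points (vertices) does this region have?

4

Of the 10 pairwise boundary intersections, those satisfying every inequality are:
  (19/7, 0)
  (0, 19/5)
  (8/7, 0)
  (0, 8/7)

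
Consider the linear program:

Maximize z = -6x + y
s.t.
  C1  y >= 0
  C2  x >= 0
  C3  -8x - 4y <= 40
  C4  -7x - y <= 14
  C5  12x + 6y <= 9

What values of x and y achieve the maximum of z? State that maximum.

x = 0, y = 3/2, maximum z = 3/2

Extreme points and z = -6x + y:
  (0, 0) → z = 0
  (3/4, 0) → z = -9/2
  (0, 3/2) → z = 3/2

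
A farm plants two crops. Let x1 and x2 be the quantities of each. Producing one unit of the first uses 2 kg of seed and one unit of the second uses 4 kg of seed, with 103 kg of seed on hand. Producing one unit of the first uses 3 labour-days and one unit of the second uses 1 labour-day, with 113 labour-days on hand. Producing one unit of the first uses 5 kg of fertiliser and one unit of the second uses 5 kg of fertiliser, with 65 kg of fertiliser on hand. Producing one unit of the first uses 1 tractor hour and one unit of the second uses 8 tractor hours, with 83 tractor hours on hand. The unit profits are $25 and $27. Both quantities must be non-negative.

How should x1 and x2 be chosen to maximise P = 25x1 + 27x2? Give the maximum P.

x1 = 3, x2 = 10, maximum P = 345

Vertices and P = 25x1 + 27x2:
  (0, 0) → P = 0
  (0, 83/8) → P = 2241/8
  (13, 0) → P = 325
  (3, 10) → P = 345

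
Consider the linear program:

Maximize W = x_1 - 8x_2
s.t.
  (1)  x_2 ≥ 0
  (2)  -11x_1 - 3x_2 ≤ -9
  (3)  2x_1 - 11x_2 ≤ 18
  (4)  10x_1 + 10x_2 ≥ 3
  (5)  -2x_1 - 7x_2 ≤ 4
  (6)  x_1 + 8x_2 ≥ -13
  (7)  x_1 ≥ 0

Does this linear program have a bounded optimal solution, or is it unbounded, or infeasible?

Feasible corners and W = x_1 - 8x_2:
  (9/11, 0) → W = 9/11
  (9, 0) → W = 9
  (0, 3) → W = -24
The feasible region has finitely many vertices and no improving ray; the maximum is 9 at (9, 0).

bounded optimum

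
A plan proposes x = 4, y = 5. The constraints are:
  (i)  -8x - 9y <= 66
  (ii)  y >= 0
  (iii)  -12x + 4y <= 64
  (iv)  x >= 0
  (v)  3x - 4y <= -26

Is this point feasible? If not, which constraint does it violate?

Constraint (v): 3x - 4y = -8, which is not ≤ -26. All other constraints are satisfied.

not feasible — violates (v)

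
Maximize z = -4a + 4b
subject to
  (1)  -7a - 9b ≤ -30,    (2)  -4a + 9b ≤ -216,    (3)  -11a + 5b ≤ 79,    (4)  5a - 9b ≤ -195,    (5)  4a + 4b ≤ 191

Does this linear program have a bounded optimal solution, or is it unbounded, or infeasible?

infeasible

The boundaries -7a - 9b = -30 and -4a + 9b = -216 meet at (246/11, -464/33), but that point violates 5a - 9b ≤ -195. Every candidate vertex is excluded by some other constraint, so the feasible region is empty.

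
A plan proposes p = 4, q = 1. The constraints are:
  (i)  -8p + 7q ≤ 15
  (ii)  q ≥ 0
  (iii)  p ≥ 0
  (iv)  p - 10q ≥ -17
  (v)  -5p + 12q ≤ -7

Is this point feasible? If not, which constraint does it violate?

feasible

(i): -25 ≤ 15 ✓
(ii): 1 ≥ 0 ✓
(iii): 4 ≥ 0 ✓
(iv): -6 ≥ -17 ✓
(v): -8 ≤ -7 ✓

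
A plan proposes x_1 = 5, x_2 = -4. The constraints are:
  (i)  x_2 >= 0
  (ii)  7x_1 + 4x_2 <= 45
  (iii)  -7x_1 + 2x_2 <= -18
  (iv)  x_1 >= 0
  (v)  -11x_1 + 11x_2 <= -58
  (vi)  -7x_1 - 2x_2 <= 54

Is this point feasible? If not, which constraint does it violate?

Constraint (i): x_2 = -4, which is not ≥ 0. All other constraints are satisfied.

not feasible — violates (i)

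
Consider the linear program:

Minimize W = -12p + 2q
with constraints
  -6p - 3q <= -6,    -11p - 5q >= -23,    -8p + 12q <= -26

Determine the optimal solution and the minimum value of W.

p = 13, q = -24, minimum W = -204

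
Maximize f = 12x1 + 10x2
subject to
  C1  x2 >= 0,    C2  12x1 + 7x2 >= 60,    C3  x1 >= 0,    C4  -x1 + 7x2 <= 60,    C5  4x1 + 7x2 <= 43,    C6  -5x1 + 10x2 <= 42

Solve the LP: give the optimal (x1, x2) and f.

Feasible corners and f = 12x1 + 10x2:
  (5, 0) → f = 60
  (43/4, 0) → f = 129
  (17/8, 69/14) → f = 1047/14

At the optimal vertex, x2 = 0 and 4x1 + 7x2 = 43.
Solving simultaneously gives x1 = 43/4, x2 = 0.

x1 = 43/4, x2 = 0, maximum f = 129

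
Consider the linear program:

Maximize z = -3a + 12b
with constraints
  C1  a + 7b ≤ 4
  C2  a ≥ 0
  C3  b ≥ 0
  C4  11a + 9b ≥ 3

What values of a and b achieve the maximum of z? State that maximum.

a = 0, b = 4/7, maximum z = 48/7

Extreme points and z = -3a + 12b:
  (0, 4/7) → z = 48/7
  (4, 0) → z = -12
  (0, 1/3) → z = 4
  (3/11, 0) → z = -9/11

At the optimal vertex, a + 7b = 4 and a = 0.
Solving simultaneously gives a = 0, b = 4/7.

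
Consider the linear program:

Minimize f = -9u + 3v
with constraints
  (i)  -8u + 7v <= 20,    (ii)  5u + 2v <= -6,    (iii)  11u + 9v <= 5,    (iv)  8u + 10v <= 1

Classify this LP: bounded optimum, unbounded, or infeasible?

unbounded

From the feasible point (-82/51, 52/51), moving in the direction (2, -5) keeps every constraint satisfied while f decreases without bound.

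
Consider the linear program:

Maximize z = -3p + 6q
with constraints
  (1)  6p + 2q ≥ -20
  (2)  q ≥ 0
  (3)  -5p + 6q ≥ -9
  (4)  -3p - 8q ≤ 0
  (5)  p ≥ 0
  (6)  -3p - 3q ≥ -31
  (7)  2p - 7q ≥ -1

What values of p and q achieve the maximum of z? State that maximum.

Extreme points and z = -3p + 6q:
  (9/5, 0) → z = -27/5
  (0, 0) → z = 0
  (3, 1) → z = -3
  (0, 1/7) → z = 6/7

p = 0, q = 1/7, maximum z = 6/7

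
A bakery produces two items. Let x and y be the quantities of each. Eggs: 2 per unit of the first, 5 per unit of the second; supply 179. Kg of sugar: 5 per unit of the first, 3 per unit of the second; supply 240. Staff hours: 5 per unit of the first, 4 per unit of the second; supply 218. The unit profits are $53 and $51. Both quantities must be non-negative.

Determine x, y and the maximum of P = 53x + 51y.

Corner points and P = 53x + 51y:
  (0, 0) → P = 0
  (0, 179/5) → P = 9129/5
  (218/5, 0) → P = 11554/5
  (22, 27) → P = 2543

The binding constraints are 2x + 5y = 179 and 5x + 4y = 218.
Solving simultaneously gives x = 22, y = 27.

x = 22, y = 27, maximum P = 2543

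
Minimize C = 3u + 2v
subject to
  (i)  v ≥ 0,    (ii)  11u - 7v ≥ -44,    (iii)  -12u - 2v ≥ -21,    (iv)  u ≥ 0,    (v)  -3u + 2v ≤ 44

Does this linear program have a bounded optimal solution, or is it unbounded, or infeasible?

Vertices and C = 3u + 2v:
  (7/4, 0) → C = 21/4
  (0, 0) → C = 0
  (59/106, 759/106) → C = 1695/106
  (0, 44/7) → C = 88/7
The feasible region has finitely many vertices and no improving ray; the minimum is 0 at (0, 0).

bounded optimum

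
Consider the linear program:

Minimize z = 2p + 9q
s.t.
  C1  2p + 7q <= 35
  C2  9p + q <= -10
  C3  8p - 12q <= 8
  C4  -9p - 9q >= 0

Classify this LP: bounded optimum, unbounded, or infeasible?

From the feasible point (-7, 7), moving in the direction (-12, -8) keeps every constraint satisfied while z decreases without bound.

unbounded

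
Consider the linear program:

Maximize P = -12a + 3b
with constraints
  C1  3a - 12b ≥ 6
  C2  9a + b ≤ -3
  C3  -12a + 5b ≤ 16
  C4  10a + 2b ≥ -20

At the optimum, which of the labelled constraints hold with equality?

Feasible corners and P = -12a + 3b:
  (-10/37, -21/37) → P = 57/37
  (-74/43, -40/43) → P = 768/43
  (7/4, -75/4) → P = -309/4
  (-66/37, -40/37) → P = 672/37

The maximum is at (-66/37, -40/37). Substituting into each constraint, equality holds for C3 and C4; the remaining constraints have slack.

C3 and C4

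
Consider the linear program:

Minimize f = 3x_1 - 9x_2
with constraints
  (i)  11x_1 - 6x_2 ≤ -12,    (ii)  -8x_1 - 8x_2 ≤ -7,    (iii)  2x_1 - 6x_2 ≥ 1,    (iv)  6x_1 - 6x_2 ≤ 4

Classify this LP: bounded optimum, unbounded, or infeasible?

infeasible

The boundaries 11x_1 - 6x_2 = -12 and -8x_1 - 8x_2 = -7 meet at (-27/68, 173/136), but that point violates 2x_1 - 6x_2 ≥ 1. Every candidate vertex is excluded by some other constraint, so the feasible region is empty.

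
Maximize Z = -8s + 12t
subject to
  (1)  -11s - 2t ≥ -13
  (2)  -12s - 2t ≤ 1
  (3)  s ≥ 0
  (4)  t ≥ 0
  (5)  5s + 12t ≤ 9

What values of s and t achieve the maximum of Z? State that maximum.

Feasible corners and Z = -8s + 12t:
  (13/11, 0) → Z = -104/11
  (69/61, 17/61) → Z = -348/61
  (0, 0) → Z = 0
  (0, 3/4) → Z = 9

The binding constraints are s = 0 and 5s + 12t = 9.
Solving simultaneously gives s = 0, t = 3/4.

s = 0, t = 3/4, maximum Z = 9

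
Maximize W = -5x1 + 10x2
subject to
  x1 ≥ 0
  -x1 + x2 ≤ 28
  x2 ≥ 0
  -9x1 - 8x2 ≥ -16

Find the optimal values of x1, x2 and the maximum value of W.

Feasible corners and W = -5x1 + 10x2:
  (0, 0) → W = 0
  (0, 2) → W = 20
  (16/9, 0) → W = -80/9

x1 = 0, x2 = 2, maximum W = 20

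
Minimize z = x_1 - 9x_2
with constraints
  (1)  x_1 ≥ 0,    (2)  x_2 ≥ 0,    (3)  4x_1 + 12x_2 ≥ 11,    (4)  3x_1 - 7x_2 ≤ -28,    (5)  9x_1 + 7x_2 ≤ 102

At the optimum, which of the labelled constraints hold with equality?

(1) and (5)

Vertices and z = x_1 - 9x_2:
  (0, 4) → z = -36
  (0, 102/7) → z = -918/7
  (37/6, 93/14) → z = -1126/21

The minimum is at (0, 102/7). Substituting into each constraint, equality holds for (1) and (5); the remaining constraints have slack.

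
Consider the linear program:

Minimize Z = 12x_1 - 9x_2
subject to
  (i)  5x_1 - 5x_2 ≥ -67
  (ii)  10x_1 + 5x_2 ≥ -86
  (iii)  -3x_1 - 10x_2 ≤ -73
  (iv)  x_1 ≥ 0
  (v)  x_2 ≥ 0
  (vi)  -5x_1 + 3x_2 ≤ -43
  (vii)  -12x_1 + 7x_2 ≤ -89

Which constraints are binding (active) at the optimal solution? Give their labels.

(i) and (vi)

Extreme points and Z = 12x_1 - 9x_2:
  (208/5, 55) → Z = 21/5
  (73/3, 0) → Z = 292
  (11, 4) → Z = 96
The feasible region is unbounded (it extends along (1, 1), (1, 0)), but Z strictly increases along every unbounded feasible direction, so there is no improving ray and the minimum is attained at a vertex.

The minimum is at (208/5, 55). Substituting into each constraint, equality holds for (i) and (vi); the remaining constraints have slack.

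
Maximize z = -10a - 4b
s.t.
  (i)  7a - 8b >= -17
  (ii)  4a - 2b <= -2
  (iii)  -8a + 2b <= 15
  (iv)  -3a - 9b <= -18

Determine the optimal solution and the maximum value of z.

Corner points and z = -10a - 4b:
  (1, 3) → z = -22
  (-3/29, 59/29) → z = -206/29
  (3/7, 13/7) → z = -82/7

a = -3/29, b = 59/29, maximum z = -206/29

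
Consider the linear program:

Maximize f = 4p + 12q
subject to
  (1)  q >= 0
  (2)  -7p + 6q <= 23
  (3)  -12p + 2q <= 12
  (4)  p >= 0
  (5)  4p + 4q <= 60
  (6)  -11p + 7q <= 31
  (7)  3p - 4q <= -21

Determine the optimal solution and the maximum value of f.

Feasible corners and f = 4p + 12q:
  (67/13, 128/13) → f = 1804/13
  (17/5, 39/5) → f = 536/5
  (39/7, 66/7) → f = 948/7

p = 67/13, q = 128/13, maximum f = 1804/13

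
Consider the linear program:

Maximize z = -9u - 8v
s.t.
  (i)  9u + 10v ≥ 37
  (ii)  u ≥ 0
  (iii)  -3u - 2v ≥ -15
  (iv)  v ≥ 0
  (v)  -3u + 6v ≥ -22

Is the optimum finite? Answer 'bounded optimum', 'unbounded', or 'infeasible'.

bounded optimum

Vertices and z = -9u - 8v:
  (0, 37/10) → z = -148/5
  (37/9, 0) → z = -37
  (0, 15/2) → z = -60
  (5, 0) → z = -45
The feasible region has finitely many vertices and no improving ray; the maximum is -148/5 at (0, 37/10).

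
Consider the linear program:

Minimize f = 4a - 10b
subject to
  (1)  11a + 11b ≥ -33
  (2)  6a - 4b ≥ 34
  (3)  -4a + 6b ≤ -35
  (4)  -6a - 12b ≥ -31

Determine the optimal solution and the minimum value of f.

a = 101/14, b = -43/42, minimum f = 821/21

The feasible region is unbounded (it extends along (2, -1), (1, -1)), but f strictly increases along every unbounded feasible direction, so there is no improving ray and the minimum is attained at a vertex.

The optimum lies where -4a + 6b = -35 and -6a - 12b = -31.
Solving simultaneously gives a = 101/14, b = -43/42.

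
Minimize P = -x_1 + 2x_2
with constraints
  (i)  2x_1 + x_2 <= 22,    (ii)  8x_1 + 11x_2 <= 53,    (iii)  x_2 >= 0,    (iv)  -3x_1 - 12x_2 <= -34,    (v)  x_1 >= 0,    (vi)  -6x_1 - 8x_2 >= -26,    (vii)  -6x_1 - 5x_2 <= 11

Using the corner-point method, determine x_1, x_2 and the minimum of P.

x_1 = 5/6, x_2 = 21/8, minimum P = 53/12

Vertices and P = -x_1 + 2x_2:
  (0, 17/6) → P = 17/3
  (5/6, 21/8) → P = 53/12
  (0, 13/4) → P = 13/2

The binding constraints are -3x_1 - 12x_2 = -34 and -6x_1 - 8x_2 = -26.
Solving simultaneously gives x_1 = 5/6, x_2 = 21/8.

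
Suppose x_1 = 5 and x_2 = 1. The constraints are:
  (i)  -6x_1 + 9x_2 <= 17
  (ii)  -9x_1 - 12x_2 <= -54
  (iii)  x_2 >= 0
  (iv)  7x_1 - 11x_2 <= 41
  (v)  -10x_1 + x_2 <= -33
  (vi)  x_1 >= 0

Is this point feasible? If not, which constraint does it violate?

feasible

(i): -21 ≤ 17 ✓
(ii): -57 ≤ -54 ✓
(iii): 1 ≥ 0 ✓
(iv): 24 ≤ 41 ✓
(v): -49 ≤ -33 ✓
(vi): 5 ≥ 0 ✓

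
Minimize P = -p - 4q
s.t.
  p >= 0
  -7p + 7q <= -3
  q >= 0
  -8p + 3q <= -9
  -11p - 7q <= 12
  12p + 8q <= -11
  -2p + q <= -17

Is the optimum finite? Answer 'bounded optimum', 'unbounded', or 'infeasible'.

infeasible

The boundaries -7p + 7q = -3 and -2p + q = -17 meet at (116/7, 113/7), but that point violates 12p + 8q ≤ -11. Every candidate vertex is excluded by some other constraint, so the feasible region is empty.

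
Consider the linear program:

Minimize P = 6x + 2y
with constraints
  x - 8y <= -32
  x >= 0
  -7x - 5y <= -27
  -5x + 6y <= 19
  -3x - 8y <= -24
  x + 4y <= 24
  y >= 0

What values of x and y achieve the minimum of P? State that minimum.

x = 20/17, y = 141/34, minimum P = 261/17

Corner points and P = 6x + 2y:
  (20/17, 141/34) → P = 261/17
  (16/3, 14/3) → P = 124/3
  (34/13, 139/26) → P = 343/13

The binding constraints are x - 8y = -32 and -5x + 6y = 19.
Solving simultaneously gives x = 20/17, y = 141/34.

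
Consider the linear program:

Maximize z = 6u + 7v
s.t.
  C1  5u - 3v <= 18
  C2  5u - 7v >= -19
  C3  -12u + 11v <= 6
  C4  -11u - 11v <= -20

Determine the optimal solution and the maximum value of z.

u = 183/20, v = 37/4, maximum z = 2393/20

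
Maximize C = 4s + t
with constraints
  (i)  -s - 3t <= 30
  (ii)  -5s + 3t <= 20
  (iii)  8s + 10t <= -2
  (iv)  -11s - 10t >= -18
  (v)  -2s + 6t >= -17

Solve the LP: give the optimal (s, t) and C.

s = 79/34, t = -35/17, maximum C = 123/17

Corner points and C = 4s + t:
  (-103/37, 75/37) → C = -337/37
  (-57/8, -125/24) → C = -809/24
  (79/34, -35/17) → C = 123/17

The binding constraints are 8s + 10t = -2 and -2s + 6t = -17.
Solving simultaneously gives s = 79/34, t = -35/17.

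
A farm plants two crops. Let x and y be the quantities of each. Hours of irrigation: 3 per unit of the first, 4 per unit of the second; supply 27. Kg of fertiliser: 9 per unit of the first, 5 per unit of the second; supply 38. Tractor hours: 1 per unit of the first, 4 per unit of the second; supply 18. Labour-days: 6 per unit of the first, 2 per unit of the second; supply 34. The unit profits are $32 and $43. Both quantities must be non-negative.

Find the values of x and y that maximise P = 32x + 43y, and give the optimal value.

Vertices and P = 32x + 43y:
  (0, 0) → P = 0
  (0, 9/2) → P = 387/2
  (38/9, 0) → P = 1216/9
  (2, 4) → P = 236

x = 2, y = 4, maximum P = 236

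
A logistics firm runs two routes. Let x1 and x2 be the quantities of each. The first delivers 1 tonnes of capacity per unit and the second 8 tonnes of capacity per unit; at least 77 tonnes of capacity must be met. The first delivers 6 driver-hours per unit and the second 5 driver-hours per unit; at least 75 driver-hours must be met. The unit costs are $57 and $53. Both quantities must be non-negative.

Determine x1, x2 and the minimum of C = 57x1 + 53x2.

x1 = 5, x2 = 9, minimum C = 762

Extreme points and C = 57x1 + 53x2:
  (0, 15) → C = 795
  (77, 0) → C = 4389
  (5, 9) → C = 762
The feasible region is unbounded (it extends along (0, 1), (1, 0)), but C strictly increases along every unbounded feasible direction, so there is no improving ray and the minimum is attained at a vertex.

The binding constraints are x1 + 8x2 = 77 and 6x1 + 5x2 = 75.
Solving simultaneously gives x1 = 5, x2 = 9.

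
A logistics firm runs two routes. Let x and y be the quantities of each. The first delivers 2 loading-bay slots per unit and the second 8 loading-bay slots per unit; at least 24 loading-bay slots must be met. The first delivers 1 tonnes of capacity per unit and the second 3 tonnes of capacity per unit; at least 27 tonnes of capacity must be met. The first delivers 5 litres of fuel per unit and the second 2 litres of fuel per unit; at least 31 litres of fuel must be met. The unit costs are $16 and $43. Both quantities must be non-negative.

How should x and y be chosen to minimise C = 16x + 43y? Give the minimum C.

The feasible region is unbounded (it extends along (0, 1), (1, 0)), but C strictly increases along every unbounded feasible direction, so there is no improving ray and the minimum is attained at a vertex.

At the optimal vertex, x + 3y = 27 and 5x + 2y = 31.
Solving simultaneously gives x = 3, y = 8.

x = 3, y = 8, minimum C = 392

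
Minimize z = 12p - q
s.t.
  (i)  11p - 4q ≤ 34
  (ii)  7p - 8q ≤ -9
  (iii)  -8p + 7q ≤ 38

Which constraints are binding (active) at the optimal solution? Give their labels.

(ii) and (iii)

Vertices and z = 12p - q:
  (77/15, 337/60) → z = 3359/60
  (26/3, 46/3) → z = 266/3
  (-241/15, -194/15) → z = -2698/15

The minimum is at (-241/15, -194/15). Substituting into each constraint, equality holds for (ii) and (iii); the remaining constraints have slack.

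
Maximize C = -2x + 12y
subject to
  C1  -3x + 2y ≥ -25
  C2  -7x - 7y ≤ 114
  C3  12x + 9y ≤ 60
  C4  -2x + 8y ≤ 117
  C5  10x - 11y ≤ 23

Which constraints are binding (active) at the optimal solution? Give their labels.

C3 and C4

Vertices and C = -2x + 12y:
  (-1731/70, 591/70) → C = 5277/35
  (-1093/147, -1301/147) → C = -274/3
  (-191/38, 254/19) → C = 3239/19
  (289/74, 54/37) → C = 359/37

The maximum is at (-191/38, 254/19). Substituting into each constraint, equality holds for C3 and C4; the remaining constraints have slack.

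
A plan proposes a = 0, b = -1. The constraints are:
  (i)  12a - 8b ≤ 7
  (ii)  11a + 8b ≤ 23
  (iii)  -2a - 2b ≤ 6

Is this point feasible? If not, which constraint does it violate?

not feasible — violates (i)

Constraint (i): 12a - 8b = 8, which is not ≤ 7. All other constraints are satisfied.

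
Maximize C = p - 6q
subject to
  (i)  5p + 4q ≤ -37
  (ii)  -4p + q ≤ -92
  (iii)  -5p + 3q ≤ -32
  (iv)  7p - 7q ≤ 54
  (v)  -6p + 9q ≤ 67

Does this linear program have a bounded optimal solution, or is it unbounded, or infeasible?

The boundaries 5p + 4q = -37 and -4p + q = -92 meet at (331/21, -608/21), but that point violates 7p - 7q ≤ 54. Every candidate vertex is excluded by some other constraint, so the feasible region is empty.

infeasible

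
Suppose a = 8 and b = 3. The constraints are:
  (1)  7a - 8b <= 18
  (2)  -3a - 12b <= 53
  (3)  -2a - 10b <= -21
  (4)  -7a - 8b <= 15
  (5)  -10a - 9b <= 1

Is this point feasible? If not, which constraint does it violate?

not feasible — violates (1)

Constraint (1): 7a - 8b = 32, which is not ≤ 18. All other constraints are satisfied.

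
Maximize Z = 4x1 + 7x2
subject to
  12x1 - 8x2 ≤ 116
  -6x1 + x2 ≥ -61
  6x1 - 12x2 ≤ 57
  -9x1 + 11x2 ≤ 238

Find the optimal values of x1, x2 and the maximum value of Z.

Corner points and Z = 4x1 + 7x2:
  (31/3, 1) → Z = 145/3
  (39/4, 1/8) → Z = 319/8
  (303/19, 659/19) → Z = 5825/19
  (-1161/14, -647/14) → Z = -9173/14

At the optimal vertex, -6x1 + x2 = -61 and -9x1 + 11x2 = 238.
Solving simultaneously gives x1 = 303/19, x2 = 659/19.

x1 = 303/19, x2 = 659/19, maximum Z = 5825/19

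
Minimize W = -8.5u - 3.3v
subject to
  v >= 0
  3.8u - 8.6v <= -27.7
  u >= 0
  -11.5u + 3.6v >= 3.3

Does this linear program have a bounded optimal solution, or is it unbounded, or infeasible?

unbounded

From the feasible point (0, 277/86), moving in the direction (0, 1) keeps every constraint satisfied while W decreases without bound.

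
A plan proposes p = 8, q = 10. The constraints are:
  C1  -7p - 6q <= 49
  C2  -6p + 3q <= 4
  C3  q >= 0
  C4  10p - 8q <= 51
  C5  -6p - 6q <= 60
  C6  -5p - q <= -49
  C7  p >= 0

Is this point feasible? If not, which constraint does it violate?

feasible

C1: -116 ≤ 49 ✓
C2: -18 ≤ 4 ✓
C3: 10 ≥ 0 ✓
C4: 0 ≤ 51 ✓
C5: -108 ≤ 60 ✓
C6: -50 ≤ -49 ✓
C7: 8 ≥ 0 ✓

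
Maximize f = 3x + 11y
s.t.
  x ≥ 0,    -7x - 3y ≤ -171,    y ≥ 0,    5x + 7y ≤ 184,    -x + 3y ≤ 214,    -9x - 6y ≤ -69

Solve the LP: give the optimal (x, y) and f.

x = 645/34, y = 433/34, maximum f = 197

The optimum lies where -7x - 3y = -171 and 5x + 7y = 184.
Solving simultaneously gives x = 645/34, y = 433/34.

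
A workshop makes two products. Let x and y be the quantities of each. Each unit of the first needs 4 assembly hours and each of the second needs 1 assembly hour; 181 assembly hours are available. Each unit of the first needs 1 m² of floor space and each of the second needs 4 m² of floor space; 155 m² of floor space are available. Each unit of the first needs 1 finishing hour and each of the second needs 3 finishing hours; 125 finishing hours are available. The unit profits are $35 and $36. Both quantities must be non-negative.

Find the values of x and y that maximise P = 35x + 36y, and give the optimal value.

Vertices and P = 35x + 36y:
  (0, 0) → P = 0
  (0, 155/4) → P = 1395
  (181/4, 0) → P = 6335/4
  (38, 29) → P = 2374
  (35, 30) → P = 2305

At the optimal vertex, 4x + y = 181 and x + 3y = 125.
Solving simultaneously gives x = 38, y = 29.

x = 38, y = 29, maximum P = 2374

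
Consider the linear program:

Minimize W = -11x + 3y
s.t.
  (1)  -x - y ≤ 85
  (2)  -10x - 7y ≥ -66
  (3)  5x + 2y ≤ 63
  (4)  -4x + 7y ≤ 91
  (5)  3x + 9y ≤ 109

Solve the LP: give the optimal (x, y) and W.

x = 233/3, y = -488/3, minimum W = -4027/3

Feasible corners and W = -11x + 3y:
  (233/3, -488/3) → W = -4027/3
  (-686/11, -249/11) → W = 6799/11
  (103/5, -20) → W = -1433/5
  (-25/14, 587/49) → W = 5447/98

The optimum lies where -x - y = 85 and 5x + 2y = 63.
Solving simultaneously gives x = 233/3, y = -488/3.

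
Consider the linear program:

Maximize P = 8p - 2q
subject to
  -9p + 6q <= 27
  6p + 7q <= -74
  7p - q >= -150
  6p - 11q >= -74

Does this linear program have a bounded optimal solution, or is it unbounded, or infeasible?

From the feasible point (-211/33, -56/11), moving in the direction (7, -6) keeps every constraint satisfied while P increases without bound.

unbounded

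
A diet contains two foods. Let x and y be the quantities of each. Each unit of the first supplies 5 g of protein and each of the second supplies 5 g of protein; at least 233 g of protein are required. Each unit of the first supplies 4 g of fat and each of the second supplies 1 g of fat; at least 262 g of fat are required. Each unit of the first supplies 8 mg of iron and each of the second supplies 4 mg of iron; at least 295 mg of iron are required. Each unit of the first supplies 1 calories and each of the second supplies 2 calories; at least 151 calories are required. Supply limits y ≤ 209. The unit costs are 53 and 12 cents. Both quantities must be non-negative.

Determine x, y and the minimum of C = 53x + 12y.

x = 53/4, y = 209, minimum C = 12841/4

Corner points and C = 53x + 12y:
  (151, 0) → C = 8003
  (373/7, 342/7) → C = 23873/7
  (53/4, 209) → C = 12841/4
The feasible region is unbounded (it extends along (1, 0)), but C strictly increases along every unbounded feasible direction, so there is no improving ray and the minimum is attained at a vertex.

At the optimal vertex, 4x + y = 262 and y = 209.
Solving simultaneously gives x = 53/4, y = 209.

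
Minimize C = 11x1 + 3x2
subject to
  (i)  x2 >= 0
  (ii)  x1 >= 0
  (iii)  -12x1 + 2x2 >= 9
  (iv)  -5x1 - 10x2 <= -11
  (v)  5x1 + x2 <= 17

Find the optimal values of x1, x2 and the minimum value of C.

Corner points and C = 11x1 + 3x2:
  (0, 9/2) → C = 27/2
  (0, 17) → C = 51
  (25/22, 249/22) → C = 511/11

x1 = 0, x2 = 9/2, minimum C = 27/2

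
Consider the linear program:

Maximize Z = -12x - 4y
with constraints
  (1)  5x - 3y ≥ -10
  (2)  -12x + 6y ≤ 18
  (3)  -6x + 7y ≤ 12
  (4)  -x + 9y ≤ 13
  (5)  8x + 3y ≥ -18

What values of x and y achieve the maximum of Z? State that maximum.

x = -27/14, y = -6/7, maximum Z = 186/7

The feasible region is unbounded (it extends along (9, 1), (3, -8)), but Z strictly decreases along every unbounded feasible direction, so there is no improving ray and the maximum is attained at a vertex.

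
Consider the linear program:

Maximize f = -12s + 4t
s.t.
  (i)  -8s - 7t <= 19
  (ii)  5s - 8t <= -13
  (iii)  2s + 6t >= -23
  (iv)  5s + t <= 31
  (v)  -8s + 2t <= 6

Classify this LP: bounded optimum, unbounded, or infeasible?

bounded optimum

Extreme points and f = -12s + 4t:
  (47/9, 44/9) → f = -388/9
  (-11/27, 37/27) → f = 280/27
  (28/9, 139/9) → f = 220/9
The feasible region has finitely many vertices and no improving ray; the maximum is 220/9 at (28/9, 139/9).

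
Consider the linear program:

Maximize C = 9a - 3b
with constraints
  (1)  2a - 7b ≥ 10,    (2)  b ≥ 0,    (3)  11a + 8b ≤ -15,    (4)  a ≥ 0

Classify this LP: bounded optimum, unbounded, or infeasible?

The boundaries 2a - 7b = 10 and b = 0 meet at (5, 0), but that point violates 11a + 8b ≤ -15. Every candidate vertex is excluded by some other constraint, so the feasible region is empty.

infeasible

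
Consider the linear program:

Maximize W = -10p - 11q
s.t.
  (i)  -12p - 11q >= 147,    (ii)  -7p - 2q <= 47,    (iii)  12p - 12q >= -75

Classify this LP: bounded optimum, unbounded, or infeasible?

unbounded

From the feasible point (-223/53, -465/53), moving in the direction (2, -7) keeps every constraint satisfied while W increases without bound.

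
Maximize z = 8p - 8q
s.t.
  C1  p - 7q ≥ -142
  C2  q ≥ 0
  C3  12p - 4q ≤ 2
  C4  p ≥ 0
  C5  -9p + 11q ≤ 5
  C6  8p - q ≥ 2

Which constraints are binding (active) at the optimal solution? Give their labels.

C3 and C6

Vertices and z = 8p - 8q:
  (7/16, 13/16) → z = -3
  (3/10, 2/5) → z = -4/5
  (27/79, 58/79) → z = -248/79

The maximum is at (3/10, 2/5). Substituting into each constraint, equality holds for C3 and C6; the remaining constraints have slack.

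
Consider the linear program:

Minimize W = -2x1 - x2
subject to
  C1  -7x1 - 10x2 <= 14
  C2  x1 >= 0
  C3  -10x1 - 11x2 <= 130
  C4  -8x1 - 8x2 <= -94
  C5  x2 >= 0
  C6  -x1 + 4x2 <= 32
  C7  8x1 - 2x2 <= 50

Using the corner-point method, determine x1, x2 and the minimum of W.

Feasible corners and W = -2x1 - x2:
  (3, 35/4) → W = -59/4
  (147/20, 22/5) → W = -191/10
  (44/5, 51/5) → W = -139/5

At the optimal vertex, -x1 + 4x2 = 32 and 8x1 - 2x2 = 50.
Solving simultaneously gives x1 = 44/5, x2 = 51/5.

x1 = 44/5, x2 = 51/5, minimum W = -139/5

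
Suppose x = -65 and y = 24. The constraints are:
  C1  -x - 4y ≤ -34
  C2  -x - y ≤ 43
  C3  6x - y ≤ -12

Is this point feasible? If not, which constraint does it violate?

not feasible — violates C1

Constraint C1: -x - 4y = -31, which is not ≤ -34. All other constraints are satisfied.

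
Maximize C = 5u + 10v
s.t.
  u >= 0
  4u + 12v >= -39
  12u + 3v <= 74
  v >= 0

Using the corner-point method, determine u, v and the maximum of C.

Extreme points and C = 5u + 10v:
  (0, 74/3) → C = 740/3
  (0, 0) → C = 0
  (37/6, 0) → C = 185/6

At the optimal vertex, u = 0 and 12u + 3v = 74.
Solving simultaneously gives u = 0, v = 74/3.

u = 0, v = 74/3, maximum C = 740/3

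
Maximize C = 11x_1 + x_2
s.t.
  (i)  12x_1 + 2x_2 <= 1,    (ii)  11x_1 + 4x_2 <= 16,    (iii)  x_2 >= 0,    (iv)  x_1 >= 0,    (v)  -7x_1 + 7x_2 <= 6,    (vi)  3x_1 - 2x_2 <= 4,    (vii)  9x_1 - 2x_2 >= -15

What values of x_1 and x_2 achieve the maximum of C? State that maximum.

x_1 = 1/12, x_2 = 0, maximum C = 11/12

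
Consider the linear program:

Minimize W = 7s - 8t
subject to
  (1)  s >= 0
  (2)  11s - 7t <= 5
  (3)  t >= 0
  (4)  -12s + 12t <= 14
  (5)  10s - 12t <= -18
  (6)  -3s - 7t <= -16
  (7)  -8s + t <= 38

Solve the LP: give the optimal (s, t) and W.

Corner points and W = 7s - 8t:
  (79/24, 107/24) → W = -101/8
  (3, 4) → W = -11
  (2, 19/6) → W = -34/3

s = 79/24, t = 107/24, minimum W = -101/8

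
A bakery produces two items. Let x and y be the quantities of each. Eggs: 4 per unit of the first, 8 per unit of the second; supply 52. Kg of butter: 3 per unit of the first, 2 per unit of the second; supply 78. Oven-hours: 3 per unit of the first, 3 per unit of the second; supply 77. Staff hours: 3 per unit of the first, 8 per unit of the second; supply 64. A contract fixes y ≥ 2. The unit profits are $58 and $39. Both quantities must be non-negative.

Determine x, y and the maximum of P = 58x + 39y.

Extreme points and P = 58x + 39y:
  (0, 13/2) → P = 507/2
  (0, 2) → P = 78
  (9, 2) → P = 600

The binding constraints are 4x + 8y = 52 and y = 2.
Solving simultaneously gives x = 9, y = 2.

x = 9, y = 2, maximum P = 600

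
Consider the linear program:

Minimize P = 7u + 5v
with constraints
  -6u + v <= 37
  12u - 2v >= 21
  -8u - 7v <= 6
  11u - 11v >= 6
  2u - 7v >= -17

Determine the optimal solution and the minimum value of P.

u = 27/20, v = -12/5, minimum P = -51/20

Feasible corners and P = 7u + 5v:
  (27/20, -12/5) → P = -51/20
  (219/110, 159/110) → P = 1164/55
  (229/55, 199/55) → P = 2598/55
The feasible region is unbounded (it extends along (7, 2), (7, -8)), but P strictly increases along every unbounded feasible direction, so there is no improving ray and the minimum is attained at a vertex.

At the optimal vertex, 12u - 2v = 21 and -8u - 7v = 6.
Solving simultaneously gives u = 27/20, v = -12/5.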